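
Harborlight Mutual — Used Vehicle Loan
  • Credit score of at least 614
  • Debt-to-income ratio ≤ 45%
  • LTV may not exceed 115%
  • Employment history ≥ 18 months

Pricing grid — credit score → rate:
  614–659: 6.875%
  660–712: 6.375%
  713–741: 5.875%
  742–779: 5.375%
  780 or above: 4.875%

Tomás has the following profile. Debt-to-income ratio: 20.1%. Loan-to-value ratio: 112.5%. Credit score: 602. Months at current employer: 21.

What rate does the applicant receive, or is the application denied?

Denied

Credit score 602 < 614 (below minimum)
LTV 112.5% ≤ 115%
DTI 20.1% is within the 45% limit
Employment 21 ≥ 18 months
Not all requirements met → denied.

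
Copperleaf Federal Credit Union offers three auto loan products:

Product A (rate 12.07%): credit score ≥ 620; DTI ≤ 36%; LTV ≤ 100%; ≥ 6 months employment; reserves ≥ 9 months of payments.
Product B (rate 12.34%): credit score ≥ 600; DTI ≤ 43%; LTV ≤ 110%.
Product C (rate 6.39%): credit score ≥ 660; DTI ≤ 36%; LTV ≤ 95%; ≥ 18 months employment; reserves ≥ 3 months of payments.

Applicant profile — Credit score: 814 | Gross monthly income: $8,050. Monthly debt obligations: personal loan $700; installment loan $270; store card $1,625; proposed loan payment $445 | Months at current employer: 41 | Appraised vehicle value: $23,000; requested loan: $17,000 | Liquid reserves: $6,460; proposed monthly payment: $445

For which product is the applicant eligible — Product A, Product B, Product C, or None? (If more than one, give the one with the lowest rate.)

Product B

Total debts = (700 + 270 + 1,625 + 445) = 3,040; DTI = 3,040/8,050 = 37.8%.
LTV = 17,000/23,000 = 73.9%.
Reserves = 6,460/445 = 14.5 months.
Product A: score 814 ≥ 620; DTI 37.8% > 36%; LTV 73.9% ≤ 100%; employment 41 ≥ 6 mo; reserves 14.5 ≥ 9 mo → does not qualify.
Product B: score 814 ≥ 600; DTI 37.8% ≤ 43%; LTV 73.9% ≤ 110% → qualifies.
Product C: score 814 ≥ 660; DTI 37.8% > 36%; LTV 73.9% ≤ 95%; employment 41 ≥ 18 mo; reserves 14.5 ≥ 3 mo → does not qualify.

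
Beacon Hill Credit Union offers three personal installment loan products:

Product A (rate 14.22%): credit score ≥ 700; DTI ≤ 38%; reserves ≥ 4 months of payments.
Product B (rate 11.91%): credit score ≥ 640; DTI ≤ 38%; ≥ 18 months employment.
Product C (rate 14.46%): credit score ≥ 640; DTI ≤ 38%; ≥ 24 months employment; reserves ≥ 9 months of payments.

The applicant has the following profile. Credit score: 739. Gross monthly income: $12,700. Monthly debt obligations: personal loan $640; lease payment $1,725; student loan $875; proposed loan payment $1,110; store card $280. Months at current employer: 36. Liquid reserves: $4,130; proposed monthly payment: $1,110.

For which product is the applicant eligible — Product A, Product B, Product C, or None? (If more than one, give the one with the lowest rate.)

Total debts = (640 + 1,725 + 875 + 1,110 + 280) = 4,630; DTI = 4,630/12,700 = 36.5%.
Reserves = 4,130/1,110 = 3.7 months.
Product A: score 739 ≥ 700; DTI 36.5% ≤ 38%; reserves 3.7 < 4 mo → does not qualify.
Product B: score 739 ≥ 640; DTI 36.5% ≤ 38%; employment 36 ≥ 18 mo → qualifies.
Product C: score 739 ≥ 640; DTI 36.5% ≤ 38%; employment 36 ≥ 24 mo; reserves 3.7 < 9 mo → does not qualify.

Product B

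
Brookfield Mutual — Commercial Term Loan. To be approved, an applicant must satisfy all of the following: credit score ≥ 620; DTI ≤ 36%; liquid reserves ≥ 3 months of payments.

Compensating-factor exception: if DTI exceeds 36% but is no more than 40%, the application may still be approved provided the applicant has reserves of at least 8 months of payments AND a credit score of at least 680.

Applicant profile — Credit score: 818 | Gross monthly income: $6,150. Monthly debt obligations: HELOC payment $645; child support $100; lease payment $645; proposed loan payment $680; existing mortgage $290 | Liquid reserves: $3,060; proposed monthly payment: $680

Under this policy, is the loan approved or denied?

Denied

Credit score 818 ≥ 620 (meets base)
Total debts = (645 + 100 + 645 + 680 + 290) = 2,360. DTI: 2,360 ÷ 6,150 = 38.4%, over the 36% base limit.
Reserves = 3,060/680 = 4.5 months ≥ 3
DTI 38.4% is within the 36%–40% exception band; checking compensating factors.
Reserves 4.5 < 8 months; credit score 818 ≥ 680.
Compensating-factor requirement not fully met.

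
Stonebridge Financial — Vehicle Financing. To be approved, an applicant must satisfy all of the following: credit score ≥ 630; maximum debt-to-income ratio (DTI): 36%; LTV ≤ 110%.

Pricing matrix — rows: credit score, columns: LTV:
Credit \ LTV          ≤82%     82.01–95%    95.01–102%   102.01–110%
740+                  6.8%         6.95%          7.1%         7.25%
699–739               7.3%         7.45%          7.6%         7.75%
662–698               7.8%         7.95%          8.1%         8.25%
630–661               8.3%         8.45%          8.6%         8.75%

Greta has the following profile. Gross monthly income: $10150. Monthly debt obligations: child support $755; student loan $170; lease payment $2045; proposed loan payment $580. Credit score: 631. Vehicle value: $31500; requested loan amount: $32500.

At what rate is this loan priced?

Credit score 631 ≥ 630; Total monthly debts = (755 + 170 + 2,045 + 580) = 3,550. Debt-to-income = 3,550/10,150 = 35% — meets 36% limit
Loan-to-value = 32,500/31,500 = 103.2% — pass (110% max)
Credit 631 → row 630–661; LTV 103.2% → column 102.01–110%. Grid cell → 8.75%.

8.75%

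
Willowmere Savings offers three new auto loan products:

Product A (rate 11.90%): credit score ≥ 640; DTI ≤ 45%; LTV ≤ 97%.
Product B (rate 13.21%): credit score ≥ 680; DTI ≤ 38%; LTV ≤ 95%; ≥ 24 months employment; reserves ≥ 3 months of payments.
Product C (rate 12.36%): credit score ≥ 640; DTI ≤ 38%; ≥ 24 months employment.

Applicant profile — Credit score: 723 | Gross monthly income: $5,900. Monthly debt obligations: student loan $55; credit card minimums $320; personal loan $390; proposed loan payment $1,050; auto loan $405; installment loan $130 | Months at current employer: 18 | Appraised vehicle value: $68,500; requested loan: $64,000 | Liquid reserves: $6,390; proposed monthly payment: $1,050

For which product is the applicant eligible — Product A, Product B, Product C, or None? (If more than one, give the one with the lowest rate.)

Product A

Total debts = (55 + 320 + 390 + 1,050 + 405 + 130) = 2,350; DTI = 2,350/5,900 = 39.8%.
LTV = 64,000/68,500 = 93.4%.
Reserves = 6,390/1,050 = 6.1 months.
Product A: score 723 ≥ 640; DTI 39.8% ≤ 45%; LTV 93.4% ≤ 97% → qualifies.
Product B: score 723 ≥ 680; DTI 39.8% > 38%; LTV 93.4% ≤ 95%; employment 18 < 24 mo; reserves 6.1 ≥ 3 mo → does not qualify.
Product C: score 723 ≥ 640; DTI 39.8% > 38%; employment 18 < 24 mo → does not qualify.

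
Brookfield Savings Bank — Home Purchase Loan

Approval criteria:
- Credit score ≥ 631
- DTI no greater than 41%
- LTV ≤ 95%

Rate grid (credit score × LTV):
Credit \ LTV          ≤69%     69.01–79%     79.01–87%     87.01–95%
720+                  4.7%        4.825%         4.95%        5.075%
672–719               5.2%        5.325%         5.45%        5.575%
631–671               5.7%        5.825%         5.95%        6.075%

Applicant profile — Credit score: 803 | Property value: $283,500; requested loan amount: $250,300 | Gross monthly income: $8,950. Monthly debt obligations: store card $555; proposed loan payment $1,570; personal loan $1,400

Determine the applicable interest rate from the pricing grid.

Credit score 803 ≥ 631; Total monthly debts = (555 + 1,570 + 1,400) = 3,525. DTI = 3,525/8,950 = 39.4% ≤ 41%
LTV = 250,300/283,500 = 88.3% ≤ 95%
Row: 803 falls in 720+. Column: 88.3% falls in 87.01–95%. Rate = 5.075%.

5.075%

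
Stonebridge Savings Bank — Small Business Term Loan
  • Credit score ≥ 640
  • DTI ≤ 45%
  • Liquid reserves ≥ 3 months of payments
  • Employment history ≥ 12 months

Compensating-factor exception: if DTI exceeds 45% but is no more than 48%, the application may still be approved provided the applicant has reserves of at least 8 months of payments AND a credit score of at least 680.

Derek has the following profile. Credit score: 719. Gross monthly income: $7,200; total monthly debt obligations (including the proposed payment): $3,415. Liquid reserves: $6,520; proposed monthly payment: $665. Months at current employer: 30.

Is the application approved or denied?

Credit score 719 ≥ 640 (meets base)
DTI = 3,415/7,200 = 47.4% > 45% — standard DTI limit exceeded.
Liquid reserves cover 6,520/665 = 9.8 months — ≥ 3 required
Employment 30 ≥ 12 months
DTI 47.4% is within the 45%–48% exception band; checking compensating factors.
Reserves 9.8 ≥ 8 months; credit score 719 ≥ 680.
Both override conditions satisfied; DTI exception granted.

Approved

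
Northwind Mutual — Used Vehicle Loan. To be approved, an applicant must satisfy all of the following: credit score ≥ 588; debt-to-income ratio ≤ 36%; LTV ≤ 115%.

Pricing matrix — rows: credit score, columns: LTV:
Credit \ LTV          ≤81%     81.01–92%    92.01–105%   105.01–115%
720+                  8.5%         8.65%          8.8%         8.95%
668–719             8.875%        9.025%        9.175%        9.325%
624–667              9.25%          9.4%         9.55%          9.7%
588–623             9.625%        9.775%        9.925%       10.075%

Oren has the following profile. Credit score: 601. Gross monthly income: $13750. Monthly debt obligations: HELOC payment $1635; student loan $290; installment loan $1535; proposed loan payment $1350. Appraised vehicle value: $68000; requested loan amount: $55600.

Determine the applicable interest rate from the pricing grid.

Credit score 601 ≥ 588; Total monthly debts = (1,635 + 290 + 1,535 + 1,350) = 4,810. DTI = 4,810/13,750 = 35% ≤ 36%
LTV: 55,600 ÷ 68,000 = 81.8%, within 115% cap
Score 601 is in the 588–623 band; LTV 81.8% is in the 81.01–92% band → 9.775%.

9.775%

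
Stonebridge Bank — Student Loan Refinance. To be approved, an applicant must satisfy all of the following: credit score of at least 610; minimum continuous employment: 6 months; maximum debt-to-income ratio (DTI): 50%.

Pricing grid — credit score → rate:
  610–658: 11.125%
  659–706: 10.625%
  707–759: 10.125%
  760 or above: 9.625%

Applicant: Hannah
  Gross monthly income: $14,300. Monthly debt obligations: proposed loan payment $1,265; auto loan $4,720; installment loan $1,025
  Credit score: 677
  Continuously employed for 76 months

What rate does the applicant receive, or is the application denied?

Approved at 10.625%

Credit score 677 ≥ 610 (meets minimum)
Total monthly debts = (1,265 + 4,720 + 1,025) = 7,010. DTI: 7,010 ÷ 14,300 = 49%, within the 50% cap
Employment 76 ≥ 6 months
All requirements met. Score 677 falls in the 659–706 tier → 10.625%.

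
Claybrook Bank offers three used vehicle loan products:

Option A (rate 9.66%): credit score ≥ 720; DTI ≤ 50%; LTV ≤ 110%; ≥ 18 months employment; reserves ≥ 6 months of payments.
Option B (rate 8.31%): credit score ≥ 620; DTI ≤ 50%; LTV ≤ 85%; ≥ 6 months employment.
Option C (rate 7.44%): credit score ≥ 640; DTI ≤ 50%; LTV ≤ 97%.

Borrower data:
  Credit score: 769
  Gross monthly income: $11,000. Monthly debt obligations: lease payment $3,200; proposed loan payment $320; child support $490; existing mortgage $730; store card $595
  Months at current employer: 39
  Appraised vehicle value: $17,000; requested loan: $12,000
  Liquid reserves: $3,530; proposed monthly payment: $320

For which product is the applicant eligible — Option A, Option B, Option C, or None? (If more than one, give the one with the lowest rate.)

Total debts = (3,200 + 320 + 490 + 730 + 595) = 5,335; DTI = 5,335/11,000 = 48.5%.
LTV = 12,000/17,000 = 70.6%.
Reserves = 3,530/320 = 11.0 months.
Option A: score 769 ≥ 720; DTI 48.5% ≤ 50%; LTV 70.6% ≤ 110%; employment 39 ≥ 18 mo; reserves 11.0 ≥ 6 mo → qualifies.
Option B: score 769 ≥ 620; DTI 48.5% ≤ 50%; LTV 70.6% ≤ 85%; employment 39 ≥ 6 mo → qualifies.
Option C: score 769 ≥ 640; DTI 48.5% ≤ 50%; LTV 70.6% ≤ 97% → qualifies.
Qualifying: Option A, Option B, Option C. Lowest rate is 7.44% → Option C.

Option C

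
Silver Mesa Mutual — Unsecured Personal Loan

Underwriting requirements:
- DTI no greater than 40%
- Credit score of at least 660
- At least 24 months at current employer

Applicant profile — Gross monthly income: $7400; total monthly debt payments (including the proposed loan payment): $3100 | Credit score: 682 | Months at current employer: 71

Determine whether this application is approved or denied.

Debt-to-income = 3,100/7,400 = 41.9% — over 40% limit
Credit score 682 ≥ 660 (meets)
Employment 71 ≥ 24 months
Fails on DTI.

Denied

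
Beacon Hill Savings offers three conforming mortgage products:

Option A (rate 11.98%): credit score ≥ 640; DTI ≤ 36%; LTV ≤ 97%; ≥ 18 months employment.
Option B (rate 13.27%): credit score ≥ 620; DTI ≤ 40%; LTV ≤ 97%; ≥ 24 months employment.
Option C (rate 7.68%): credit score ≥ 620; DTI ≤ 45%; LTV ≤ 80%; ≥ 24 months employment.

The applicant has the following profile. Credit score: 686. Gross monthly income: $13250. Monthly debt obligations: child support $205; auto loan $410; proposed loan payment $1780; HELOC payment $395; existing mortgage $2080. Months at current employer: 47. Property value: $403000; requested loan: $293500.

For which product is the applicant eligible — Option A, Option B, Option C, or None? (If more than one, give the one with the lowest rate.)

Total debts = (205 + 410 + 1,780 + 395 + 2,080) = 4,870; DTI = 4,870/13,250 = 36.8%.
LTV = 293,500/403,000 = 72.8%.
Option A: score 686 ≥ 640; DTI 36.8% > 36%; LTV 72.8% ≤ 97%; employment 47 ≥ 18 mo → does not qualify.
Option B: score 686 ≥ 620; DTI 36.8% ≤ 40%; LTV 72.8% ≤ 97%; employment 47 ≥ 24 mo → qualifies.
Option C: score 686 ≥ 620; DTI 36.8% ≤ 45%; LTV 72.8% ≤ 80%; employment 47 ≥ 24 mo → qualifies.
Qualifying: Option B, Option C. Lowest rate is 7.68% → Option C.

Option C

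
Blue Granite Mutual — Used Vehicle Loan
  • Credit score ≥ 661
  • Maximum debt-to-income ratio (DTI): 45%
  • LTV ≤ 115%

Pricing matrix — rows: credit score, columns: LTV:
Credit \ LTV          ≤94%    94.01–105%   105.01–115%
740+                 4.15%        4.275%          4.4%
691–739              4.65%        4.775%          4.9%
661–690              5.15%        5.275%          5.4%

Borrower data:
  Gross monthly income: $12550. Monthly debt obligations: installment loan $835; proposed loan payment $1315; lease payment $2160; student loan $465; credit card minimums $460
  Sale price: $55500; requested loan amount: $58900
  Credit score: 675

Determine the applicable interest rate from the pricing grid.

Credit score 675 ≥ 661; Total monthly debts = (835 + 1,315 + 2,160 + 465 + 460) = 5,235. DTI = 5,235/12,550 = 41.7% ≤ 45%
Loan-to-value = 58,900/55,500 = 106.1% — pass (115% max)
Credit 675 → row 661–690; LTV 106.1% → column 105.01–115%. Grid cell → 5.4%.

5.4%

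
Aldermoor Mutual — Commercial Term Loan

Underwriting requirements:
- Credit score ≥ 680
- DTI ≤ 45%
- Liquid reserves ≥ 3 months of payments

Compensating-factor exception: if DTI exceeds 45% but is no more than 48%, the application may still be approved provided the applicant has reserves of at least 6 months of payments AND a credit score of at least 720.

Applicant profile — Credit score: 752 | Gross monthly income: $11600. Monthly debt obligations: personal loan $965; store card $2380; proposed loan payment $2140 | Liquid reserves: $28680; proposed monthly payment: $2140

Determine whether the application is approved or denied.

Approved

Credit score 752 ≥ 680 (meets base)
Total debts = (965 + 2,380 + 2,140) = 5,485. DTI = 5,485/11,600 = 47.3% > 45% — standard DTI limit exceeded.
Reserves = 28,680/2,140 = 13.4 months ≥ 3
47.3% falls in the override range (45%–48%), so the compensating-factor test applies.
Reserves 13.4 ≥ 6 months; credit score 752 ≥ 720.
Both override conditions satisfied; DTI exception granted.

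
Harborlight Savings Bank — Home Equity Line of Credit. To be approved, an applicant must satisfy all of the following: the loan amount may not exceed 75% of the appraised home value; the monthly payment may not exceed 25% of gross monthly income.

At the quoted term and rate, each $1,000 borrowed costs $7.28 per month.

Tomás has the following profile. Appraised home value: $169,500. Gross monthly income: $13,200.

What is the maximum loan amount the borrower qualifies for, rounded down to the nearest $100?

Payment cap: 25% × $13,200 = $3,300/month.
At $7.28 per $1,000, that supports 3,300/7.28 × 1,000 ≈ $453,296 → $453,200.
LTV cap: 75% × $169,500 = $127,125 → $127,100.
Binding constraint: loan-to-value.

$127,100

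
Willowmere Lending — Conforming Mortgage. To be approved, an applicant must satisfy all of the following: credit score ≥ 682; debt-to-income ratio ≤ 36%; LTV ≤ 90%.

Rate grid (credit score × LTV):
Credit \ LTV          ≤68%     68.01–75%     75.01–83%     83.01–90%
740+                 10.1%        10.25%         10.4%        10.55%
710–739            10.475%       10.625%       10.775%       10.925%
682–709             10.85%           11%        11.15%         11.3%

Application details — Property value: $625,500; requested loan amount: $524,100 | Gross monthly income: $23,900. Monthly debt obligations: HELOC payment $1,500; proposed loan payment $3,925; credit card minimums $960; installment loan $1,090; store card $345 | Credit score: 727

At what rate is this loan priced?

10.925%

Credit score 727 ≥ 682; Total monthly debts = (1,500 + 3,925 + 960 + 1,090 + 345) = 7,820. DTI = 7,820/23,900 = 32.7% ≤ 36%
Loan-to-value = 524,100/625,500 = 83.8% — pass (90% max)
Score 727 is in the 710–739 band; LTV 83.8% is in the 83.01–90% band → 10.925%.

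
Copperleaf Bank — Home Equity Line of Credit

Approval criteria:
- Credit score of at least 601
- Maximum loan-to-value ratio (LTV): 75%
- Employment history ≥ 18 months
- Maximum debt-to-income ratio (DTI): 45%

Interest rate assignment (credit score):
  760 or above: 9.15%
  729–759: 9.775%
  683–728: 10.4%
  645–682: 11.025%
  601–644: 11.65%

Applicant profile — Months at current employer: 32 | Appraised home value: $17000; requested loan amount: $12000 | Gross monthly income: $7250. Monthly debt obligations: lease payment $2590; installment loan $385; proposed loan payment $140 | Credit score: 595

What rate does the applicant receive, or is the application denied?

Credit score 595 < 601 (below minimum)
Employment 32 ≥ 18 months
Total monthly debts = (2,590 + 385 + 140) = 3,115. DTI: 3,115 ÷ 7,250 = 43%, within the 45% cap
Loan-to-value = 12,000/17,000 = 70.6% — pass (75% max)
Not all requirements met → denied.

Denied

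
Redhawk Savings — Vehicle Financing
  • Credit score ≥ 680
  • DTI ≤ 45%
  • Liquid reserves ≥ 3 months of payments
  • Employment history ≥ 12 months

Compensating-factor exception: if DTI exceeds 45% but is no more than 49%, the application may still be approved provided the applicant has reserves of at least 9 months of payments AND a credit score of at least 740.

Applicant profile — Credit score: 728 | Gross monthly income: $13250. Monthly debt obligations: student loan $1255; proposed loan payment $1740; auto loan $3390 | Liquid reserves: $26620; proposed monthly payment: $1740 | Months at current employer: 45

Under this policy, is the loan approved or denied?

Credit score 728 ≥ 680 (meets base)
Total debts = (1,255 + 1,740 + 3,390) = 6,385. DTI: 6,385 ÷ 13,250 = 48.2%, over the 45% base limit.
Reserves = 26,620/1,740 = 15.3 months ≥ 3
Employment 45 ≥ 12 months
DTI 48.2% is within the 45%–49% exception band; checking compensating factors.
Override check — reserves: 15.3 mo (ok); score: 728 (below 740).
Compensating-factor requirement not fully met.

Denied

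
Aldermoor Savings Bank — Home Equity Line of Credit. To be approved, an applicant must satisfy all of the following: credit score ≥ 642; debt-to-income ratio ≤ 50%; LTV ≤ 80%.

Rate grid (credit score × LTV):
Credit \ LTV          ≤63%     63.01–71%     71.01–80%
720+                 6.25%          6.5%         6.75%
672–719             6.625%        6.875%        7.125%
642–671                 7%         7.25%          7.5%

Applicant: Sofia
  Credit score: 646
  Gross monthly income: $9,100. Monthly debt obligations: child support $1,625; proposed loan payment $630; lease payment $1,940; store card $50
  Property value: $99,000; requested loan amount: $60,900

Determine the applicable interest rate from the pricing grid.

Credit score 646 ≥ 642; Total monthly debts = (1,625 + 630 + 1,940 + 50) = 4,245. Debt-to-income = 4,245/9,100 = 46.6% — meets 50% limit
LTV: 60,900 ÷ 99,000 = 61.5%, within 80% cap
Row: 646 falls in 642–671. Column: 61.5% falls in ≤63%. Rate = 7%.

7%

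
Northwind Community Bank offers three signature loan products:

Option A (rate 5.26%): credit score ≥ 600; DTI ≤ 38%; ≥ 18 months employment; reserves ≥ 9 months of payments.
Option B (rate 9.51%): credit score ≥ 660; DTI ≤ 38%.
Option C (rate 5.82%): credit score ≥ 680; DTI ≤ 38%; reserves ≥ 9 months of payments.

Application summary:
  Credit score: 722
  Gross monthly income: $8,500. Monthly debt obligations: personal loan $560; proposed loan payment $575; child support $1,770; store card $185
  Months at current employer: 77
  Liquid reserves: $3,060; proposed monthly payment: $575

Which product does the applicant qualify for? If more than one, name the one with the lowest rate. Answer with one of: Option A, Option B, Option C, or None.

Option B

Total debts = (560 + 575 + 1,770 + 185) = 3,090; DTI = 3,090/8,500 = 36.4%.
Reserves = 3,060/575 = 5.3 months.
Option A: score 722 ≥ 600; DTI 36.4% ≤ 38%; employment 77 ≥ 18 mo; reserves 5.3 < 9 mo → does not qualify.
Option B: score 722 ≥ 660; DTI 36.4% ≤ 38% → qualifies.
Option C: score 722 ≥ 680; DTI 36.4% ≤ 38%; reserves 5.3 < 9 mo → does not qualify.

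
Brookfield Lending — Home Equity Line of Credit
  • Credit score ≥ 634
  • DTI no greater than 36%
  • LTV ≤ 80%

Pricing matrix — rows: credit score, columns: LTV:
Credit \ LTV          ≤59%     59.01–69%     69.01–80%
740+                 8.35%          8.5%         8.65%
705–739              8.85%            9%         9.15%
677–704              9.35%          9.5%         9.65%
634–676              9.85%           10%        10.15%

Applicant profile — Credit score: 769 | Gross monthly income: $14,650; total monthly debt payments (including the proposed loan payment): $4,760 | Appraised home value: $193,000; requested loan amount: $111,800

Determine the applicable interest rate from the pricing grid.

8.35%

Credit score 769 ≥ 634; DTI: 4,760 ÷ 14,650 = 32.5%, within the 36% cap
Loan-to-value = 111,800/193,000 = 57.9% — pass (80% max)
Row: 769 falls in 740+. Column: 57.9% falls in ≤59%. Rate = 8.35%.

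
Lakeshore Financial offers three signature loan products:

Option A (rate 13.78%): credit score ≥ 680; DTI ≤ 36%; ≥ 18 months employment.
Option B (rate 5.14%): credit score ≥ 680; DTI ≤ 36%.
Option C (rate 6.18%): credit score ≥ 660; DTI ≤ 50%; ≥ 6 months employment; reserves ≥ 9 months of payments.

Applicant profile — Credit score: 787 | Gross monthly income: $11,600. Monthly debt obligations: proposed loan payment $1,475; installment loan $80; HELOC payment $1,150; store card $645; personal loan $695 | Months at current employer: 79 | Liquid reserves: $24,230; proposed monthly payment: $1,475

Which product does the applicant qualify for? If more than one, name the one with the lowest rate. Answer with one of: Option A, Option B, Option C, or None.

Total debts = (1,475 + 80 + 1,150 + 645 + 695) = 4,045; DTI = 4,045/11,600 = 34.9%.
Reserves = 24,230/1,475 = 16.4 months.
Option A: score 787 ≥ 680; DTI 34.9% ≤ 36%; employment 79 ≥ 18 mo → qualifies.
Option B: score 787 ≥ 680; DTI 34.9% ≤ 36% → qualifies.
Option C: score 787 ≥ 660; DTI 34.9% ≤ 50%; employment 79 ≥ 6 mo; reserves 16.4 ≥ 9 mo → qualifies.
Qualifying: Option A, Option B, Option C. Lowest rate is 5.14% → Option B.

Option B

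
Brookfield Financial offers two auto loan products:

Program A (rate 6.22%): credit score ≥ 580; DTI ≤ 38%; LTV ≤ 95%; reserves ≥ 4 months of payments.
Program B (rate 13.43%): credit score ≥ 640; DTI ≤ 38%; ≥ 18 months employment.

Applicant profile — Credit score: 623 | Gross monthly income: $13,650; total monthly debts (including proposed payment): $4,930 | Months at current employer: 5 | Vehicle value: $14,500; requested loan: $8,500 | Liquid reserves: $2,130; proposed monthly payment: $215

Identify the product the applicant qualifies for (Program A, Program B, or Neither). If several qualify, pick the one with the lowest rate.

DTI = 4,930/13,650 = 36.1%.
LTV = 8,500/14,500 = 58.6%.
Reserves = 2,130/215 = 9.9 months.
Program A: score 623 ≥ 580; DTI 36.1% ≤ 38%; LTV 58.6% ≤ 95%; reserves 9.9 ≥ 4 mo → qualifies.
Program B: score 623 < 640; DTI 36.1% ≤ 38%; employment 5 < 18 mo → does not qualify.

Program A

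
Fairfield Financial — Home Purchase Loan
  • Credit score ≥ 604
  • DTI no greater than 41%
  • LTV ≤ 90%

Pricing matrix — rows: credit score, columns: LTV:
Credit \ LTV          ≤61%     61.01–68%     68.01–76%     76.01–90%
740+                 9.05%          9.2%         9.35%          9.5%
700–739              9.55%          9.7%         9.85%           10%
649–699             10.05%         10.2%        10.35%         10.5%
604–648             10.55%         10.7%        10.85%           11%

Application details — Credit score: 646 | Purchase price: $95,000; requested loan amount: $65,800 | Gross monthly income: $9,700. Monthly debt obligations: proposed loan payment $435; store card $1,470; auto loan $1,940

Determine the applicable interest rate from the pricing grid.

10.85%

Credit score 646 ≥ 604; Total monthly debts = (435 + 1,470 + 1,940) = 3,845. DTI: 3,845 ÷ 9,700 = 39.6%, within the 41% cap
LTV: 65,800 ÷ 95,000 = 69.3%, within 90% cap
Score 646 is in the 604–648 band; LTV 69.3% is in the 68.01–76% band → 10.85%.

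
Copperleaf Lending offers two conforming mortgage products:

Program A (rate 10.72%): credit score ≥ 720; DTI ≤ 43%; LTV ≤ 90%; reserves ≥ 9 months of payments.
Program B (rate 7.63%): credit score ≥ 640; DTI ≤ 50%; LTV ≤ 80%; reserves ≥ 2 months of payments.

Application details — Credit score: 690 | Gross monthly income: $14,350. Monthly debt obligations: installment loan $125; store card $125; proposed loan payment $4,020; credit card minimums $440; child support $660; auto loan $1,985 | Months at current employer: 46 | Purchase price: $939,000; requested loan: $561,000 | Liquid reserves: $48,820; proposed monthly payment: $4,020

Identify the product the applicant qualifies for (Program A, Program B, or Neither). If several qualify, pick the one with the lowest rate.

Neither

Total debts = (125 + 125 + 4,020 + 440 + 660 + 1,985) = 7,355; DTI = 7,355/14,350 = 51.3%.
LTV = 561,000/939,000 = 59.7%.
Reserves = 48,820/4,020 = 12.1 months.
Program A: score 690 < 720; DTI 51.3% > 43%; LTV 59.7% ≤ 90%; reserves 12.1 ≥ 9 mo → does not qualify.
Program B: score 690 ≥ 640; DTI 51.3% > 50%; LTV 59.7% ≤ 80%; reserves 12.1 ≥ 2 mo → does not qualify.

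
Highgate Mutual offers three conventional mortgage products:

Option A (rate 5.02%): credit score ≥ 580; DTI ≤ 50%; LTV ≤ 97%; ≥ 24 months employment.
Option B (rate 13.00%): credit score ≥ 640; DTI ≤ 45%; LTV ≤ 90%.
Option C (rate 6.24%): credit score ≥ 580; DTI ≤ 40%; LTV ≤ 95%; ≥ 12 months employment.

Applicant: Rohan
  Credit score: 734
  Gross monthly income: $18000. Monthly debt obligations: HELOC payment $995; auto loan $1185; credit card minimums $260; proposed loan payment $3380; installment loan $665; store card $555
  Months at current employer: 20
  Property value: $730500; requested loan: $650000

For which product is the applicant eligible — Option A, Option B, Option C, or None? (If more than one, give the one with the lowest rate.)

Option C

Total debts = (995 + 1,185 + 260 + 3,380 + 665 + 555) = 7,040; DTI = 7,040/18,000 = 39.1%.
LTV = 650,000/730,500 = 89%.
Option A: score 734 ≥ 580; DTI 39.1% ≤ 50%; LTV 89% ≤ 97%; employment 20 < 24 mo → does not qualify.
Option B: score 734 ≥ 640; DTI 39.1% ≤ 45%; LTV 89% ≤ 90% → qualifies.
Option C: score 734 ≥ 580; DTI 39.1% ≤ 40%; LTV 89% ≤ 95%; employment 20 ≥ 12 mo → qualifies.
Qualifying: Option B, Option C. Lowest rate is 6.24% → Option C.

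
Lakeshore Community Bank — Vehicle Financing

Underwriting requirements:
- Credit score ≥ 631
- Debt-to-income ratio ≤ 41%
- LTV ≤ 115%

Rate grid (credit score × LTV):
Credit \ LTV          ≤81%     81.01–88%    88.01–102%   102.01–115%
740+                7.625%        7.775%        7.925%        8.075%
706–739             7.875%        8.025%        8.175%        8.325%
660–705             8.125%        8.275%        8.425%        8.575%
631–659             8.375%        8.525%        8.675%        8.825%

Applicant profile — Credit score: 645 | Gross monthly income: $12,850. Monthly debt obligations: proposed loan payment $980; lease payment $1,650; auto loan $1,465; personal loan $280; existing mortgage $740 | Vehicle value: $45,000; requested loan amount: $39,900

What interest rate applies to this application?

Credit score 645 ≥ 631; Total monthly debts = (980 + 1,650 + 1,465 + 280 + 740) = 5,115. DTI: 5,115 ÷ 12,850 = 39.8%, within the 41% cap
LTV = 39,900/45,000 = 88.7% ≤ 115%
Credit 645 → row 631–659; LTV 88.7% → column 88.01–102%. Grid cell → 8.675%.

8.675%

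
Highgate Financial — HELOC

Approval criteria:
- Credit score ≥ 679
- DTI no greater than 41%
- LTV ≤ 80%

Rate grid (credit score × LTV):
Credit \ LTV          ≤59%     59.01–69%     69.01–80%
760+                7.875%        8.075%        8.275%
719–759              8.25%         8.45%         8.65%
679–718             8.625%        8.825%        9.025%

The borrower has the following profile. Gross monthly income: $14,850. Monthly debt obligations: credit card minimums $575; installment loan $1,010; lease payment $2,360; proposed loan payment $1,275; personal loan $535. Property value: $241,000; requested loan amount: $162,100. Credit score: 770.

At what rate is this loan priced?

8.075%

Credit score 770 ≥ 679; Total monthly debts = (575 + 1,010 + 2,360 + 1,275 + 535) = 5,755. DTI = 5,755/14,850 = 38.8% ≤ 41%
LTV = 162,100/241,000 = 67.3% ≤ 80%
Score 770 is in the 760+ band; LTV 67.3% is in the 59.01–69% band → 8.075%.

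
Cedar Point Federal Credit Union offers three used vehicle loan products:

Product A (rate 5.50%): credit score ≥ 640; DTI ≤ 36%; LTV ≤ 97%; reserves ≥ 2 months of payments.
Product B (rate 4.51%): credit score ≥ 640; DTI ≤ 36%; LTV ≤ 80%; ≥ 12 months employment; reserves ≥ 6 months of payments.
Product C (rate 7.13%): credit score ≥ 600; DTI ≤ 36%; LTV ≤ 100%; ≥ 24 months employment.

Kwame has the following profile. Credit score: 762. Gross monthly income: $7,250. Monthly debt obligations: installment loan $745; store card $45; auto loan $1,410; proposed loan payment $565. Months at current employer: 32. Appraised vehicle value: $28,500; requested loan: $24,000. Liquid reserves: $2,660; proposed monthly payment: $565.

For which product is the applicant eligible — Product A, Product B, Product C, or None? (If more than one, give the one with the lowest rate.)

Total debts = (745 + 45 + 1,410 + 565) = 2,765; DTI = 2,765/7,250 = 38.1%.
LTV = 24,000/28,500 = 84.2%.
Reserves = 2,660/565 = 4.7 months.
Product A: score 762 ≥ 640; DTI 38.1% > 36%; LTV 84.2% ≤ 97%; reserves 4.7 ≥ 2 mo → does not qualify.
Product B: score 762 ≥ 640; DTI 38.1% > 36%; LTV 84.2% > 80%; employment 32 ≥ 12 mo; reserves 4.7 < 6 mo → does not qualify.
Product C: score 762 ≥ 600; DTI 38.1% > 36%; LTV 84.2% ≤ 100%; employment 32 ≥ 24 mo → does not qualify.

None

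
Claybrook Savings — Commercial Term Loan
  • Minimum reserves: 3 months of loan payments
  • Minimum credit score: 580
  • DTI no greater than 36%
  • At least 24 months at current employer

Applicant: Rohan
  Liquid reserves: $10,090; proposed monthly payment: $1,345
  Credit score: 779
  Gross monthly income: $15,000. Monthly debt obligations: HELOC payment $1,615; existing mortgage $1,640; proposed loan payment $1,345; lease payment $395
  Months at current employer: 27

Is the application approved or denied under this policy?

Reserves: 10,090 ÷ 1,345 = 7.5 months (meets 3-month minimum)
Credit score 779 ≥ 580 (meets)
Total monthly debts = (1,615 + 1,640 + 1,345 + 395) = 4,995. Debt-to-income = 4,995/15,000 = 33.3% — meets 36% limit
Employment 27 ≥ 24 months
All criteria satisfied.

Approved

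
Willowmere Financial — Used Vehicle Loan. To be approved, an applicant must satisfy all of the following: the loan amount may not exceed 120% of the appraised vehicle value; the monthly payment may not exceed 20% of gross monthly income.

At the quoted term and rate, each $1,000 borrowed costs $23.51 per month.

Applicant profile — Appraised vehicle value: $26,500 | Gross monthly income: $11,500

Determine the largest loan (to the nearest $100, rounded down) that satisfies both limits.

Payment cap: 20% × $11,500 = $2,300/month.
At $23.51 per $1,000, that supports 2,300/23.51 × 1,000 ≈ $97,830 → $97,800.
LTV cap: 120% × $26,500 = $31,800 → $31,800.
Binding constraint: loan-to-value.

$31,800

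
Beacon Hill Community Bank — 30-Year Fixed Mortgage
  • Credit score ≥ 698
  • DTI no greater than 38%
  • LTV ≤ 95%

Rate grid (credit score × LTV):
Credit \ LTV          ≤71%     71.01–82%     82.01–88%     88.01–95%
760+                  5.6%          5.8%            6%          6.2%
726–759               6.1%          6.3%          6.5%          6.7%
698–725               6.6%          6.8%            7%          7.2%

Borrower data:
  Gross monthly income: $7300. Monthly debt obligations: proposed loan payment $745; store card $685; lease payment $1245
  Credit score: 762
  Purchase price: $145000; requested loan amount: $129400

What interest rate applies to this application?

Credit score 762 ≥ 698; Total monthly debts = (745 + 685 + 1,245) = 2,675. DTI = 2,675/7,300 = 36.6% ≤ 38%
LTV = 129,400/145,000 = 89.2% ≤ 95%
Credit 762 → row 760+; LTV 89.2% → column 88.01–95%. Grid cell → 6.2%.

6.2%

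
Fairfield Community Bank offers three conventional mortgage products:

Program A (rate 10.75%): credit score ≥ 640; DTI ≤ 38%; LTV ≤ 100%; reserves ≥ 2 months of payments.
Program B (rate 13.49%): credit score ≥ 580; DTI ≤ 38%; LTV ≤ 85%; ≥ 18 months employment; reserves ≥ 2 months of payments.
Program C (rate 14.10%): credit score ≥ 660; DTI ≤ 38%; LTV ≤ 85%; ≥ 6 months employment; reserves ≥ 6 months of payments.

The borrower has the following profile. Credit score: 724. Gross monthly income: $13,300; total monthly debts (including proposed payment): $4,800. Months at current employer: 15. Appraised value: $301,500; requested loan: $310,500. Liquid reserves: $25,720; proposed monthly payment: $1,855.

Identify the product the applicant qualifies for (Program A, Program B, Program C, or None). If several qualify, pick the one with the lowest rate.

None

DTI = 4,800/13,300 = 36.1%.
LTV = 310,500/301,500 = 103%.
Reserves = 25,720/1,855 = 13.9 months.
Program A: score 724 ≥ 640; DTI 36.1% ≤ 38%; LTV 103% > 100%; reserves 13.9 ≥ 2 mo → does not qualify.
Program B: score 724 ≥ 580; DTI 36.1% ≤ 38%; LTV 103% > 85%; employment 15 < 18 mo; reserves 13.9 ≥ 2 mo → does not qualify.
Program C: score 724 ≥ 660; DTI 36.1% ≤ 38%; LTV 103% > 85%; employment 15 ≥ 6 mo; reserves 13.9 ≥ 6 mo → does not qualify.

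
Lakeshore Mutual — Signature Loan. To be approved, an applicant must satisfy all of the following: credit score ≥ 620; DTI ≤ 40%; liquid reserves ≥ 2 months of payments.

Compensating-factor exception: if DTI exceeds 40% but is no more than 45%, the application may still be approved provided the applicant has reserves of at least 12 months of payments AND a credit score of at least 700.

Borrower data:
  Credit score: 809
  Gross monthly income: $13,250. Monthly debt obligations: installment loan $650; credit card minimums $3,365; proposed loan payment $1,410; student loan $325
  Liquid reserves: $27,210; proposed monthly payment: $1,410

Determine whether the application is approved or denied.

Approved

Credit score 809 ≥ 620 (meets base)
Total debts = (650 + 3,365 + 1,410 + 325) = 5,750. DTI: 5,750 ÷ 13,250 = 43.4%, over the 40% base limit.
Reserves = 27,210/1,410 = 19.3 months ≥ 2
DTI 43.4% is within the 40%–45% exception band; checking compensating factors.
Reserves 19.3 ≥ 12 months; credit score 809 ≥ 700.
Both override conditions satisfied; DTI exception granted.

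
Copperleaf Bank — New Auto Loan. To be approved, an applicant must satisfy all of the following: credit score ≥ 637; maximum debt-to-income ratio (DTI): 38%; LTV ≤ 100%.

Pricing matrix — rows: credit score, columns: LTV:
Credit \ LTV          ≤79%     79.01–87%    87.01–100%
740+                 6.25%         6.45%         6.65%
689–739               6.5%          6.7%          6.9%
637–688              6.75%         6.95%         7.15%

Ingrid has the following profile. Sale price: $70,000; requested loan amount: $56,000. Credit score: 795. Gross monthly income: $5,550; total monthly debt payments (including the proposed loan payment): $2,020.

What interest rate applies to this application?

6.45%

Credit score 795 ≥ 637; DTI: 2,020 ÷ 5,550 = 36.4%, within the 38% cap
Loan-to-value = 56,000/70,000 = 80% — pass (100% max)
Credit 795 → row 740+; LTV 80% → column 79.01–87%. Grid cell → 6.45%.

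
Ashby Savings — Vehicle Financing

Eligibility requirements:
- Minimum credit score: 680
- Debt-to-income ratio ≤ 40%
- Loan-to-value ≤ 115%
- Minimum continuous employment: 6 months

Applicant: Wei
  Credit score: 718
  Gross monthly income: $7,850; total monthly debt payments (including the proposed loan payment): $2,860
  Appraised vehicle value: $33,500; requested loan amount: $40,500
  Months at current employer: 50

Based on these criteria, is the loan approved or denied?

Credit score 718 ≥ 680 (meets)
DTI = 2,860/7,850 = 36.4% ≤ 40%
Loan-to-value = 40,500/33,500 = 120.9% — fail (115% max)
Employment 50 ≥ 6 months
Fails on LTV.

Denied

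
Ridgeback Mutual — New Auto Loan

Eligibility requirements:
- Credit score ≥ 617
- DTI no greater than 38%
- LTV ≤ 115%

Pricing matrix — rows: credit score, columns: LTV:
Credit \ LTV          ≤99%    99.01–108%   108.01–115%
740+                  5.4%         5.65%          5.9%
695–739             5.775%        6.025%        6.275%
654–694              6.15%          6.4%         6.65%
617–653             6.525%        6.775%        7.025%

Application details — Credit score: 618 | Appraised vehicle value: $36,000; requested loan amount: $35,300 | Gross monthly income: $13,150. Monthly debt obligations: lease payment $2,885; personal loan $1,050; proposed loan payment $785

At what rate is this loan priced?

Credit score 618 ≥ 617; Total monthly debts = (2,885 + 1,050 + 785) = 4,720. Debt-to-income = 4,720/13,150 = 35.9% — meets 38% limit
Loan-to-value = 35,300/36,000 = 98.1% — pass (115% max)
Score 618 is in the 617–653 band; LTV 98.1% is in the ≤99% band → 6.525%.

6.525%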